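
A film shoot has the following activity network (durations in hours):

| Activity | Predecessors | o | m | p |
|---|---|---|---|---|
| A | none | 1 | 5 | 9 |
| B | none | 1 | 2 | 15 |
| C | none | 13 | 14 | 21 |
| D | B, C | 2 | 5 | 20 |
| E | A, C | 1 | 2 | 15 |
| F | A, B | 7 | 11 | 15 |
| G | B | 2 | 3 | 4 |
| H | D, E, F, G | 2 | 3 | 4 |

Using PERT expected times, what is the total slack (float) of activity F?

6 hours

te_A = (1 + 4·5 + 9)/6 = 30/6 = 5
te_B = (1 + 4·2 + 15)/6 = 24/6 = 4
te_C = (13 + 4·14 + 21)/6 = 90/6 = 15
te_D = (2 + 4·5 + 20)/6 = 42/6 = 7
te_E = (1 + 4·2 + 15)/6 = 24/6 = 4
te_F = (7 + 4·11 + 15)/6 = 66/6 = 11
te_G = (2 + 4·3 + 4)/6 = 18/6 = 3
te_H = (2 + 4·3 + 4)/6 = 18/6 = 3

Forward pass:
ES_A = 0; EF_A = 5
ES_B = 0; EF_B = 4
ES_C = 0; EF_C = 15
ES_D = max(EF_B=4, EF_C=15) = 15; EF_D = 15+7 = 22
ES_E = max(EF_A=5, EF_C=15) = 15; EF_E = 15+4 = 19
ES_F = max(EF_A=5, EF_B=4) = 5; EF_F = 5+11 = 16
ES_G = 4; EF_G = 4+3 = 7
ES_H = max(EF_D=22, EF_E=19, EF_F=16, EF_G=7) = 22; EF_H = 22+3 = 25
Expected project duration μ = 25 hours. Critical path: C → D → H.

Backward pass:
LF_H = 25; LS_H = 25−3 = 22
LF_G = LS_H = 22; LS_G = 22−3 = 19
LF_F = LS_H = 22; LS_F = 22−11 = 11
LF_E = LS_H = 22; LS_E = 22−4 = 18
LF_D = LS_H = 22; LS_D = 22−7 = 15
LF_C = min(LS_D=15, LS_E=18) = 15; LS_C = 15−15 = 0
LF_B = min(LS_D=15, LS_F=11, LS_G=19) = 11; LS_B = 11−4 = 7
LF_A = min(LS_E=18, LS_F=11) = 11; LS_A = 11−5 = 6
Slack_F = LS_F − ES_F = 11 − 5 = 6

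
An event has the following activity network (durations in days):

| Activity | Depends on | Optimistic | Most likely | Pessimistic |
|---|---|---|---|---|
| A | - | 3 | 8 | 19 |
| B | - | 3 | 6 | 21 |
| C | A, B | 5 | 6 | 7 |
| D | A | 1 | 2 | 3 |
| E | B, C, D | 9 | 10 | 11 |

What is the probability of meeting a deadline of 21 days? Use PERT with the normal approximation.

0.070

te_A = (3 + 4·8 + 19)/6 = 54/6 = 9; σ²_A = ((19−3)/6)² = 7.111
te_B = (3 + 4·6 + 21)/6 = 48/6 = 8; σ²_B = ((21−3)/6)² = 9.000
te_C = (5 + 4·6 + 7)/6 = 36/6 = 6; σ²_C = ((7−5)/6)² = 0.111
te_D = (1 + 4·2 + 3)/6 = 12/6 = 2; σ²_D = ((3−1)/6)² = 0.111
te_E = (9 + 4·10 + 11)/6 = 60/6 = 10; σ²_E = ((11−9)/6)² = 0.111

Forward pass:
ES_A = 0; EF_A = 9
ES_B = 0; EF_B = 8
ES_C = max(EF_A=9, EF_B=8) = 9; EF_C = 9+6 = 15
ES_D = 9; EF_D = 9+2 = 11
ES_E = max(EF_B=8, EF_C=15, EF_D=11) = 15; EF_E = 15+10 = 25
Expected project duration μ = 25 days. Critical path: A → C → E.

Variance along critical path = 7.111 + 0.111 + 0.111 = 7.333; σ = √7.333 = 2.708 days.
Z = (21 − 25) / 2.708 = -1.477
P(T ≤ 21) = Φ(-1.477) ≈ 0.070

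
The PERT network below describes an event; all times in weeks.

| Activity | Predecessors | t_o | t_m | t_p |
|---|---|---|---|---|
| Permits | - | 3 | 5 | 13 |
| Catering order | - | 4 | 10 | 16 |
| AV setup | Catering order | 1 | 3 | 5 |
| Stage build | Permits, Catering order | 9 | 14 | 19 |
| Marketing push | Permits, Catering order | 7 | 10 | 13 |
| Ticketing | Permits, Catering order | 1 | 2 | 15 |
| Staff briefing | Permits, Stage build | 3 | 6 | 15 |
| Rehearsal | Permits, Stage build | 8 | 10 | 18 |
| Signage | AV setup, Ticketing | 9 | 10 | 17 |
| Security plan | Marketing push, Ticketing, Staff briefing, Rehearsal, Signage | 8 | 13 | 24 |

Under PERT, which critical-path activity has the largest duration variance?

Security plan

te_Permits = (3 + 4·5 + 13)/6 = 36/6 = 6; σ²_Permits = ((13−3)/6)² = 2.778
te_Catering order = (4 + 4·10 + 16)/6 = 60/6 = 10; σ²_Catering order = ((16−4)/6)² = 4.000
te_AV setup = (1 + 4·3 + 5)/6 = 18/6 = 3; σ²_AV setup = ((5−1)/6)² = 0.444
te_Stage build = (9 + 4·14 + 19)/6 = 84/6 = 14; σ²_Stage build = ((19−9)/6)² = 2.778
te_Marketing push = (7 + 4·10 + 13)/6 = 60/6 = 10; σ²_Marketing push = ((13−7)/6)² = 1.000
te_Ticketing = (1 + 4·2 + 15)/6 = 24/6 = 4; σ²_Ticketing = ((15−1)/6)² = 5.444
te_Staff briefing = (3 + 4·6 + 15)/6 = 42/6 = 7; σ²_Staff briefing = ((15−3)/6)² = 4.000
te_Rehearsal = (8 + 4·10 + 18)/6 = 66/6 = 11; σ²_Rehearsal = ((18−8)/6)² = 2.778
te_Signage = (9 + 4·10 + 17)/6 = 66/6 = 11; σ²_Signage = ((17−9)/6)² = 1.778
te_Security plan = (8 + 4·13 + 24)/6 = 84/6 = 14; σ²_Security plan = ((24−8)/6)² = 7.111

Forward pass:
ES_Permits = 0; EF_Permits = 6
ES_Catering order = 0; EF_Catering order = 10
ES_AV setup = 10; EF_AV setup = 10+3 = 13
ES_Stage build = max(EF_Permits=6, EF_Catering order=10) = 10; EF_Stage build = 10+14 = 24
ES_Marketing push = max(EF_Permits=6, EF_Catering order=10) = 10; EF_Marketing push = 10+10 = 20
ES_Ticketing = max(EF_Permits=6, EF_Catering order=10) = 10; EF_Ticketing = 10+4 = 14
ES_Staff briefing = max(EF_Permits=6, EF_Stage build=24) = 24; EF_Staff briefing = 24+7 = 31
ES_Rehearsal = max(EF_Permits=6, EF_Stage build=24) = 24; EF_Rehearsal = 24+11 = 35
ES_Signage = max(EF_AV setup=13, EF_Ticketing=14) = 14; EF_Signage = 14+11 = 25
ES_Security plan = max(EF_Marketing push=20, EF_Ticketing=14, EF_Staff briefing=31, EF_Rehearsal=35, EF_Signage=25) = 35; EF_Security plan = 35+14 = 49
Expected project duration μ = 49 weeks. Critical path: Catering order → Stage build → Rehearsal → Security plan.

Variances on critical path: σ²_Catering order=4.000, σ²_Stage build=2.778, σ²_Rehearsal=2.778, σ²_Security plan=7.111.
Largest is σ²_Security plan = 7.111.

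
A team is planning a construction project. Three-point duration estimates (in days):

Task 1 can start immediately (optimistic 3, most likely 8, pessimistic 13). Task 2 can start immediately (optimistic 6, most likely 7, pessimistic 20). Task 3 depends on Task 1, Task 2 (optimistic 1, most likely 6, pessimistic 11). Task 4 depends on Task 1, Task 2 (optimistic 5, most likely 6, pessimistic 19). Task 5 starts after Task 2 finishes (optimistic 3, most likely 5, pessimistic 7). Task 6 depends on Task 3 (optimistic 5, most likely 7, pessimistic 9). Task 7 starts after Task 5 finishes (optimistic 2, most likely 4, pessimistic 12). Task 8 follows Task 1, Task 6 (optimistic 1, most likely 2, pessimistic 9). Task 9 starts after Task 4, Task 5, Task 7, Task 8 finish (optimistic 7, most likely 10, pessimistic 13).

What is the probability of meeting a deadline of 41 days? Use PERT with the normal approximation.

te_Task 1 = (3 + 4·8 + 13)/6 = 48/6 = 8; σ²_Task 1 = ((13−3)/6)² = 2.778
te_Task 2 = (6 + 4·7 + 20)/6 = 54/6 = 9; σ²_Task 2 = ((20−6)/6)² = 5.444
te_Task 3 = (1 + 4·6 + 11)/6 = 36/6 = 6; σ²_Task 3 = ((11−1)/6)² = 2.778
te_Task 4 = (5 + 4·6 + 19)/6 = 48/6 = 8; σ²_Task 4 = ((19−5)/6)² = 5.444
te_Task 5 = (3 + 4·5 + 7)/6 = 30/6 = 5; σ²_Task 5 = ((7−3)/6)² = 0.444
te_Task 6 = (5 + 4·7 + 9)/6 = 42/6 = 7; σ²_Task 6 = ((9−5)/6)² = 0.444
te_Task 7 = (2 + 4·4 + 12)/6 = 30/6 = 5; σ²_Task 7 = ((12−2)/6)² = 2.778
te_Task 8 = (1 + 4·2 + 9)/6 = 18/6 = 3; σ²_Task 8 = ((9−1)/6)² = 1.778
te_Task 9 = (7 + 4·10 + 13)/6 = 60/6 = 10; σ²_Task 9 = ((13−7)/6)² = 1.000

Forward pass:
ES_Task 1 = 0; EF_Task 1 = 8
ES_Task 2 = 0; EF_Task 2 = 9
ES_Task 3 = max(EF_Task 1=8, EF_Task 2=9) = 9; EF_Task 3 = 9+6 = 15
ES_Task 4 = max(EF_Task 1=8, EF_Task 2=9) = 9; EF_Task 4 = 9+8 = 17
ES_Task 5 = 9; EF_Task 5 = 9+5 = 14
ES_Task 6 = 15; EF_Task 6 = 15+7 = 22
ES_Task 7 = 14; EF_Task 7 = 14+5 = 19
ES_Task 8 = max(EF_Task 1=8, EF_Task 6=22) = 22; EF_Task 8 = 22+3 = 25
ES_Task 9 = max(EF_Task 4=17, EF_Task 5=14, EF_Task 7=19, EF_Task 8=25) = 25; EF_Task 9 = 25+10 = 35
Expected project duration μ = 35 days. Critical path: Task 2 → Task 3 → Task 6 → Task 8 → Task 9.

Variance along critical path = 5.444 + 2.778 + 0.444 + 1.778 + 1.000 = 11.444; σ = √11.444 = 3.383 days.
Z = (41 − 35) / 3.383 = 1.774
P(T ≤ 41) = Φ(1.774) ≈ 0.962

0.962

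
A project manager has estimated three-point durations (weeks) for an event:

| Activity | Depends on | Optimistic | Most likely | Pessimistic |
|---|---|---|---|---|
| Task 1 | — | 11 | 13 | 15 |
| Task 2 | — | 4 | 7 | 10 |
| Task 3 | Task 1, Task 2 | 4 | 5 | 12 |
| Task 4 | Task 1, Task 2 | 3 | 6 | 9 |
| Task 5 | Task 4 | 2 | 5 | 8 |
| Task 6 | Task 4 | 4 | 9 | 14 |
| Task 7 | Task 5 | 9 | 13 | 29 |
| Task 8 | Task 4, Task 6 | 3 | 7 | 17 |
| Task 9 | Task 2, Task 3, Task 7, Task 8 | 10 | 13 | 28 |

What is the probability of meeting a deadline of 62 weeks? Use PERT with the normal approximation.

0.954

te_Task 1 = (11 + 4·13 + 15)/6 = 78/6 = 13; σ²_Task 1 = ((15−11)/6)² = 0.444
te_Task 2 = (4 + 4·7 + 10)/6 = 42/6 = 7; σ²_Task 2 = ((10−4)/6)² = 1.000
te_Task 3 = (4 + 4·5 + 12)/6 = 36/6 = 6; σ²_Task 3 = ((12−4)/6)² = 1.778
te_Task 4 = (3 + 4·6 + 9)/6 = 36/6 = 6; σ²_Task 4 = ((9−3)/6)² = 1.000
te_Task 5 = (2 + 4·5 + 8)/6 = 30/6 = 5; σ²_Task 5 = ((8−2)/6)² = 1.000
te_Task 6 = (4 + 4·9 + 14)/6 = 54/6 = 9; σ²_Task 6 = ((14−4)/6)² = 2.778
te_Task 7 = (9 + 4·13 + 29)/6 = 90/6 = 15; σ²_Task 7 = ((29−9)/6)² = 11.111
te_Task 8 = (3 + 4·7 + 17)/6 = 48/6 = 8; σ²_Task 8 = ((17−3)/6)² = 5.444
te_Task 9 = (10 + 4·13 + 28)/6 = 90/6 = 15; σ²_Task 9 = ((28−10)/6)² = 9.000

Forward pass:
ES_Task 1 = 0; EF_Task 1 = 13
ES_Task 2 = 0; EF_Task 2 = 7
ES_Task 3 = max(EF_Task 1=13, EF_Task 2=7) = 13; EF_Task 3 = 13+6 = 19
ES_Task 4 = max(EF_Task 1=13, EF_Task 2=7) = 13; EF_Task 4 = 13+6 = 19
ES_Task 5 = 19; EF_Task 5 = 19+5 = 24
ES_Task 6 = 19; EF_Task 6 = 19+9 = 28
ES_Task 7 = 24; EF_Task 7 = 24+15 = 39
ES_Task 8 = max(EF_Task 4=19, EF_Task 6=28) = 28; EF_Task 8 = 28+8 = 36
ES_Task 9 = max(EF_Task 2=7, EF_Task 3=19, EF_Task 7=39, EF_Task 8=36) = 39; EF_Task 9 = 39+15 = 54
Expected project duration μ = 54 weeks. Critical path: Task 1 → Task 4 → Task 5 → Task 7 → Task 9.

Variance along critical path = 0.444 + 1.000 + 1.000 + 11.111 + 9.000 = 22.556; σ = √22.556 = 4.749 weeks.
Z = (62 − 54) / 4.749 = 1.684
P(T ≤ 62) = Φ(1.684) ≈ 0.954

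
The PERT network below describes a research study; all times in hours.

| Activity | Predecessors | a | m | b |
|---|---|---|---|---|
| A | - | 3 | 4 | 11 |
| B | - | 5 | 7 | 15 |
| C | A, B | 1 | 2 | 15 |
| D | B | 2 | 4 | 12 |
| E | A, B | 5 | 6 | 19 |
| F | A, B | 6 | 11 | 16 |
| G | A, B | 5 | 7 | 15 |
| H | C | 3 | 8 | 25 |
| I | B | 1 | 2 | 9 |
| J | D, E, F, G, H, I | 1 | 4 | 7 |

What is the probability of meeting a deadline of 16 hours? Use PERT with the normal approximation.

0.018

te_A = (3 + 4·4 + 11)/6 = 30/6 = 5; σ²_A = ((11−3)/6)² = 1.778
te_B = (5 + 4·7 + 15)/6 = 48/6 = 8; σ²_B = ((15−5)/6)² = 2.778
te_C = (1 + 4·2 + 15)/6 = 24/6 = 4; σ²_C = ((15−1)/6)² = 5.444
te_D = (2 + 4·4 + 12)/6 = 30/6 = 5; σ²_D = ((12−2)/6)² = 2.778
te_E = (5 + 4·6 + 19)/6 = 48/6 = 8; σ²_E = ((19−5)/6)² = 5.444
te_F = (6 + 4·11 + 16)/6 = 66/6 = 11; σ²_F = ((16−6)/6)² = 2.778
te_G = (5 + 4·7 + 15)/6 = 48/6 = 8; σ²_G = ((15−5)/6)² = 2.778
te_H = (3 + 4·8 + 25)/6 = 60/6 = 10; σ²_H = ((25−3)/6)² = 13.444
te_I = (1 + 4·2 + 9)/6 = 18/6 = 3; σ²_I = ((9−1)/6)² = 1.778
te_J = (1 + 4·4 + 7)/6 = 24/6 = 4; σ²_J = ((7−1)/6)² = 1.000

Forward pass:
ES_A = 0; EF_A = 5
ES_B = 0; EF_B = 8
ES_C = max(EF_A=5, EF_B=8) = 8; EF_C = 8+4 = 12
ES_D = 8; EF_D = 8+5 = 13
ES_E = max(EF_A=5, EF_B=8) = 8; EF_E = 8+8 = 16
ES_F = max(EF_A=5, EF_B=8) = 8; EF_F = 8+11 = 19
ES_G = max(EF_A=5, EF_B=8) = 8; EF_G = 8+8 = 16
ES_H = 12; EF_H = 12+10 = 22
ES_I = 8; EF_I = 8+3 = 11
ES_J = max(EF_D=13, EF_E=16, EF_F=19, EF_G=16, EF_H=22, EF_I=11) = 22; EF_J = 22+4 = 26
Expected project duration μ = 26 hours. Critical path: B → C → H → J.

Variance along critical path = 2.778 + 5.444 + 13.444 + 1.000 = 22.667; σ = √22.667 = 4.761 hours.
Z = (16 − 26) / 4.761 = -2.100
P(T ≤ 16) = Φ(-2.100) ≈ 0.018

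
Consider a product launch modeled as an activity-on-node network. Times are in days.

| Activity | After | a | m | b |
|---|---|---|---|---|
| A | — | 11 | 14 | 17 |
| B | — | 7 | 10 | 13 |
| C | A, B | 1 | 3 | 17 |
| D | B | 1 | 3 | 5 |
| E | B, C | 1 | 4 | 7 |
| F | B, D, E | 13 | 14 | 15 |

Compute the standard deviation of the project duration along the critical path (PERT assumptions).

te_A = (11 + 4·14 + 17)/6 = 84/6 = 14; σ²_A = ((17−11)/6)² = 1.000
te_B = (7 + 4·10 + 13)/6 = 60/6 = 10; σ²_B = ((13−7)/6)² = 1.000
te_C = (1 + 4·3 + 17)/6 = 30/6 = 5; σ²_C = ((17−1)/6)² = 7.111
te_D = (1 + 4·3 + 5)/6 = 18/6 = 3; σ²_D = ((5−1)/6)² = 0.444
te_E = (1 + 4·4 + 7)/6 = 24/6 = 4; σ²_E = ((7−1)/6)² = 1.000
te_F = (13 + 4·14 + 15)/6 = 84/6 = 14; σ²_F = ((15−13)/6)² = 0.111

Forward pass:
ES_A = 0; EF_A = 14
ES_B = 0; EF_B = 10
ES_C = max(EF_A=14, EF_B=10) = 14; EF_C = 14+5 = 19
ES_D = 10; EF_D = 10+3 = 13
ES_E = max(EF_B=10, EF_C=19) = 19; EF_E = 19+4 = 23
ES_F = max(EF_B=10, EF_D=13, EF_E=23) = 23; EF_F = 23+14 = 37
Expected project duration μ = 37 days. Critical path: A → C → E → F.

Variance along critical path = 1.000 + 7.111 + 1.000 + 0.111 = 9.222
σ = √9.222 = 3.037 days

3.04 days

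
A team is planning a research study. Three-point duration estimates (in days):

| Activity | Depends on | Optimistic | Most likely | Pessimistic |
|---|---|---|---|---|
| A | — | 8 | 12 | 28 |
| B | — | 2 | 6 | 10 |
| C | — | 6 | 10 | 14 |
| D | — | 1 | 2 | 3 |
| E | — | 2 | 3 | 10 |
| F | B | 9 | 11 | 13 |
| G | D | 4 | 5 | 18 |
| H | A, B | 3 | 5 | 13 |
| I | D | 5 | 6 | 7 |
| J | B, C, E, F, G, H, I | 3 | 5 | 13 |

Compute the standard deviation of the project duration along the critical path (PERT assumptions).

te_A = (8 + 4·12 + 28)/6 = 84/6 = 14; σ²_A = ((28−8)/6)² = 11.111
te_B = (2 + 4·6 + 10)/6 = 36/6 = 6; σ²_B = ((10−2)/6)² = 1.778
te_C = (6 + 4·10 + 14)/6 = 60/6 = 10; σ²_C = ((14−6)/6)² = 1.778
te_D = (1 + 4·2 + 3)/6 = 12/6 = 2; σ²_D = ((3−1)/6)² = 0.111
te_E = (2 + 4·3 + 10)/6 = 24/6 = 4; σ²_E = ((10−2)/6)² = 1.778
te_F = (9 + 4·11 + 13)/6 = 66/6 = 11; σ²_F = ((13−9)/6)² = 0.444
te_G = (4 + 4·5 + 18)/6 = 42/6 = 7; σ²_G = ((18−4)/6)² = 5.444
te_H = (3 + 4·5 + 13)/6 = 36/6 = 6; σ²_H = ((13−3)/6)² = 2.778
te_I = (5 + 4·6 + 7)/6 = 36/6 = 6; σ²_I = ((7−5)/6)² = 0.111
te_J = (3 + 4·5 + 13)/6 = 36/6 = 6; σ²_J = ((13−3)/6)² = 2.778

Forward pass:
ES_A = 0; EF_A = 14
ES_B = 0; EF_B = 6
ES_C = 0; EF_C = 10
ES_D = 0; EF_D = 2
ES_E = 0; EF_E = 4
ES_F = 6; EF_F = 6+11 = 17
ES_G = 2; EF_G = 2+7 = 9
ES_H = max(EF_A=14, EF_B=6) = 14; EF_H = 14+6 = 20
ES_I = 2; EF_I = 2+6 = 8
ES_J = max(EF_B=6, EF_C=10, EF_E=4, EF_F=17, EF_G=9, EF_H=20, EF_I=8) = 20; EF_J = 20+6 = 26
Expected project duration μ = 26 days. Critical path: A → H → J.

Variance along critical path = 11.111 + 2.778 + 2.778 = 16.667
σ = √16.667 = 4.082 days

4.08 days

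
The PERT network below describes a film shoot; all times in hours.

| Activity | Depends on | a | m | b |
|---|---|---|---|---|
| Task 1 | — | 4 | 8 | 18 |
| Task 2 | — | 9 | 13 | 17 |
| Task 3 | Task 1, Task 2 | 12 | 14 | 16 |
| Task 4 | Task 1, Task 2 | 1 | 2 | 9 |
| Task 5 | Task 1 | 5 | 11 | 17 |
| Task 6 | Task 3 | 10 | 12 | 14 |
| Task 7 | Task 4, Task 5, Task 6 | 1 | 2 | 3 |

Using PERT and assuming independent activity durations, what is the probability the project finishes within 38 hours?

te_Task 1 = (4 + 4·8 + 18)/6 = 54/6 = 9; σ²_Task 1 = ((18−4)/6)² = 5.444
te_Task 2 = (9 + 4·13 + 17)/6 = 78/6 = 13; σ²_Task 2 = ((17−9)/6)² = 1.778
te_Task 3 = (12 + 4·14 + 16)/6 = 84/6 = 14; σ²_Task 3 = ((16−12)/6)² = 0.444
te_Task 4 = (1 + 4·2 + 9)/6 = 18/6 = 3; σ²_Task 4 = ((9−1)/6)² = 1.778
te_Task 5 = (5 + 4·11 + 17)/6 = 66/6 = 11; σ²_Task 5 = ((17−5)/6)² = 4.000
te_Task 6 = (10 + 4·12 + 14)/6 = 72/6 = 12; σ²_Task 6 = ((14−10)/6)² = 0.444
te_Task 7 = (1 + 4·2 + 3)/6 = 12/6 = 2; σ²_Task 7 = ((3−1)/6)² = 0.111

Forward pass:
ES_Task 1 = 0; EF_Task 1 = 9
ES_Task 2 = 0; EF_Task 2 = 13
ES_Task 3 = max(EF_Task 1=9, EF_Task 2=13) = 13; EF_Task 3 = 13+14 = 27
ES_Task 4 = max(EF_Task 1=9, EF_Task 2=13) = 13; EF_Task 4 = 13+3 = 16
ES_Task 5 = 9; EF_Task 5 = 9+11 = 20
ES_Task 6 = 27; EF_Task 6 = 27+12 = 39
ES_Task 7 = max(EF_Task 4=16, EF_Task 5=20, EF_Task 6=39) = 39; EF_Task 7 = 39+2 = 41
Expected project duration μ = 41 hours. Critical path: Task 2 → Task 3 → Task 6 → Task 7.

Variance along critical path = 1.778 + 0.444 + 0.444 + 0.111 = 2.778; σ = √2.778 = 1.667 hours.
Z = (38 − 41) / 1.667 = -1.800
P(T ≤ 38) = Φ(-1.800) ≈ 0.036

0.036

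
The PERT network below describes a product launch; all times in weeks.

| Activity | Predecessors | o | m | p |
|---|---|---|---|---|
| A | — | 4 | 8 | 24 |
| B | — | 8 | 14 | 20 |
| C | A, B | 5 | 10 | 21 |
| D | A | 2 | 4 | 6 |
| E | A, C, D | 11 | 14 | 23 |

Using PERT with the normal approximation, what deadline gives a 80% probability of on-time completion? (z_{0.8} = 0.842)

43.3 weeks

te_A = (4 + 4·8 + 24)/6 = 60/6 = 10; σ²_A = ((24−4)/6)² = 11.111
te_B = (8 + 4·14 + 20)/6 = 84/6 = 14; σ²_B = ((20−8)/6)² = 4.000
te_C = (5 + 4·10 + 21)/6 = 66/6 = 11; σ²_C = ((21−5)/6)² = 7.111
te_D = (2 + 4·4 + 6)/6 = 24/6 = 4; σ²_D = ((6−2)/6)² = 0.444
te_E = (11 + 4·14 + 23)/6 = 90/6 = 15; σ²_E = ((23−11)/6)² = 4.000

Forward pass:
ES_A = 0; EF_A = 10
ES_B = 0; EF_B = 14
ES_C = max(EF_A=10, EF_B=14) = 14; EF_C = 14+11 = 25
ES_D = 10; EF_D = 10+4 = 14
ES_E = max(EF_A=10, EF_C=25, EF_D=14) = 25; EF_E = 25+15 = 40
Expected project duration μ = 40 weeks. Critical path: B → C → E.

Variance along critical path = 4.000 + 7.111 + 4.000 = 15.111; σ = 3.887 weeks.
D = μ + z·σ = 40 + 0.842·3.887 = 43.3 weeks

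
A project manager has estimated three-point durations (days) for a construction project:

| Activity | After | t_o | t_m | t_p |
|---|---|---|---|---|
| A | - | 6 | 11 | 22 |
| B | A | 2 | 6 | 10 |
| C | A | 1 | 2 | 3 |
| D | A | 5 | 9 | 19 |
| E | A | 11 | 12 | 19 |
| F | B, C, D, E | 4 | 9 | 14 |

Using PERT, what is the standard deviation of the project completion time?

3.42 days

te_A = (6 + 4·11 + 22)/6 = 72/6 = 12; σ²_A = ((22−6)/6)² = 7.111
te_B = (2 + 4·6 + 10)/6 = 36/6 = 6; σ²_B = ((10−2)/6)² = 1.778
te_C = (1 + 4·2 + 3)/6 = 12/6 = 2; σ²_C = ((3−1)/6)² = 0.111
te_D = (5 + 4·9 + 19)/6 = 60/6 = 10; σ²_D = ((19−5)/6)² = 5.444
te_E = (11 + 4·12 + 19)/6 = 78/6 = 13; σ²_E = ((19−11)/6)² = 1.778
te_F = (4 + 4·9 + 14)/6 = 54/6 = 9; σ²_F = ((14−4)/6)² = 2.778

Forward pass:
ES_A = 0; EF_A = 12
ES_B = 12; EF_B = 12+6 = 18
ES_C = 12; EF_C = 12+2 = 14
ES_D = 12; EF_D = 12+10 = 22
ES_E = 12; EF_E = 12+13 = 25
ES_F = max(EF_B=18, EF_C=14, EF_D=22, EF_E=25) = 25; EF_F = 25+9 = 34
Expected project duration μ = 34 days. Critical path: A → E → F.

Variance along critical path = 7.111 + 1.778 + 2.778 = 11.667
σ = √11.667 = 3.416 days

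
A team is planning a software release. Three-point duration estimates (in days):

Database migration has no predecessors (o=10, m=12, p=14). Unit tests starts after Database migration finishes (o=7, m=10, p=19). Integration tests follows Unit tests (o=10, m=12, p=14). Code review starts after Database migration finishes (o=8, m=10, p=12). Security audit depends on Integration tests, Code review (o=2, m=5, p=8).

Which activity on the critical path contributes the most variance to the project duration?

Unit tests

te_Database migration = (10 + 4·12 + 14)/6 = 72/6 = 12; σ²_Database migration = ((14−10)/6)² = 0.444
te_Unit tests = (7 + 4·10 + 19)/6 = 66/6 = 11; σ²_Unit tests = ((19−7)/6)² = 4.000
te_Integration tests = (10 + 4·12 + 14)/6 = 72/6 = 12; σ²_Integration tests = ((14−10)/6)² = 0.444
te_Code review = (8 + 4·10 + 12)/6 = 60/6 = 10; σ²_Code review = ((12−8)/6)² = 0.444
te_Security audit = (2 + 4·5 + 8)/6 = 30/6 = 5; σ²_Security audit = ((8−2)/6)² = 1.000

Forward pass:
ES_Database migration = 0; EF_Database migration = 12
ES_Unit tests = 12; EF_Unit tests = 12+11 = 23
ES_Integration tests = 23; EF_Integration tests = 23+12 = 35
ES_Code review = 12; EF_Code review = 12+10 = 22
ES_Security audit = max(EF_Integration tests=35, EF_Code review=22) = 35; EF_Security audit = 35+5 = 40
Expected project duration μ = 40 days. Critical path: Database migration → Unit tests → Integration tests → Security audit.

Variances on critical path: σ²_Database migration=0.444, σ²_Unit tests=4.000, σ²_Integration tests=0.444, σ²_Security audit=1.000.
Largest is σ²_Unit tests = 4.000.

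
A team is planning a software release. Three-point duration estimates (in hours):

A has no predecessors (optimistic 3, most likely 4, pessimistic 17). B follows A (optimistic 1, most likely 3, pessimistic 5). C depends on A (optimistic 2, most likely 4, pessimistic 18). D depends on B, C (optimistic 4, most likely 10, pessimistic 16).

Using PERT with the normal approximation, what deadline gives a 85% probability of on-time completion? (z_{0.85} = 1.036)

26.2 hours

te_A = (3 + 4·4 + 17)/6 = 36/6 = 6; σ²_A = ((17−3)/6)² = 5.444
te_B = (1 + 4·3 + 5)/6 = 18/6 = 3; σ²_B = ((5−1)/6)² = 0.444
te_C = (2 + 4·4 + 18)/6 = 36/6 = 6; σ²_C = ((18−2)/6)² = 7.111
te_D = (4 + 4·10 + 16)/6 = 60/6 = 10; σ²_D = ((16−4)/6)² = 4.000

Forward pass:
ES_A = 0; EF_A = 6
ES_B = 6; EF_B = 6+3 = 9
ES_C = 6; EF_C = 6+6 = 12
ES_D = max(EF_B=9, EF_C=12) = 12; EF_D = 12+10 = 22
Expected project duration μ = 22 hours. Critical path: A → C → D.

Variance along critical path = 5.444 + 7.111 + 4.000 = 16.556; σ = 4.069 hours.
D = μ + z·σ = 22 + 1.036·4.069 = 26.2 hours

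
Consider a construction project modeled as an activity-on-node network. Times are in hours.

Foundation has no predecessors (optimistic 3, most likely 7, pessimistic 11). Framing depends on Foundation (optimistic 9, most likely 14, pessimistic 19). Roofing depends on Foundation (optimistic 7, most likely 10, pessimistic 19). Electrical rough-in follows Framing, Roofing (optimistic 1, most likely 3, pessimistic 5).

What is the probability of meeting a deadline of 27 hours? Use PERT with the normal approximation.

0.910

te_Foundation = (3 + 4·7 + 11)/6 = 42/6 = 7; σ²_Foundation = ((11−3)/6)² = 1.778
te_Framing = (9 + 4·14 + 19)/6 = 84/6 = 14; σ²_Framing = ((19−9)/6)² = 2.778
te_Roofing = (7 + 4·10 + 19)/6 = 66/6 = 11; σ²_Roofing = ((19−7)/6)² = 4.000
te_Electrical rough-in = (1 + 4·3 + 5)/6 = 18/6 = 3; σ²_Electrical rough-in = ((5−1)/6)² = 0.444

Forward pass:
ES_Foundation = 0; EF_Foundation = 7
ES_Framing = 7; EF_Framing = 7+14 = 21
ES_Roofing = 7; EF_Roofing = 7+11 = 18
ES_Electrical rough-in = max(EF_Framing=21, EF_Roofing=18) = 21; EF_Electrical rough-in = 21+3 = 24
Expected project duration μ = 24 hours. Critical path: Foundation → Framing → Electrical rough-in.

Variance along critical path = 1.778 + 2.778 + 0.444 = 5.000; σ = √5.000 = 2.236 hours.
Z = (27 − 24) / 2.236 = 1.342
P(T ≤ 27) = Φ(1.342) ≈ 0.910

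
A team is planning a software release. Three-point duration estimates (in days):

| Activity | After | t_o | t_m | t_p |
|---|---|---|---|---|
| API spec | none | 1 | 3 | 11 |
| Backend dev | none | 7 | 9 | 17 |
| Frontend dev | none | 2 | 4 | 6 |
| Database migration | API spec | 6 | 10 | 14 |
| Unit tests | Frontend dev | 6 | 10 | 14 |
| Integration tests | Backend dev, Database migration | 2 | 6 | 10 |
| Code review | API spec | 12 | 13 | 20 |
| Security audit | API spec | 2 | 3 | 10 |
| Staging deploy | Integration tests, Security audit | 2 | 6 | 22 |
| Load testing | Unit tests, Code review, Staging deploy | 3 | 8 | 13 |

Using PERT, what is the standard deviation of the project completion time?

te_API spec = (1 + 4·3 + 11)/6 = 24/6 = 4; σ²_API spec = ((11−1)/6)² = 2.778
te_Backend dev = (7 + 4·9 + 17)/6 = 60/6 = 10; σ²_Backend dev = ((17−7)/6)² = 2.778
te_Frontend dev = (2 + 4·4 + 6)/6 = 24/6 = 4; σ²_Frontend dev = ((6−2)/6)² = 0.444
te_Database migration = (6 + 4·10 + 14)/6 = 60/6 = 10; σ²_Database migration = ((14−6)/6)² = 1.778
te_Unit tests = (6 + 4·10 + 14)/6 = 60/6 = 10; σ²_Unit tests = ((14−6)/6)² = 1.778
te_Integration tests = (2 + 4·6 + 10)/6 = 36/6 = 6; σ²_Integration tests = ((10−2)/6)² = 1.778
te_Code review = (12 + 4·13 + 20)/6 = 84/6 = 14; σ²_Code review = ((20−12)/6)² = 1.778
te_Security audit = (2 + 4·3 + 10)/6 = 24/6 = 4; σ²_Security audit = ((10−2)/6)² = 1.778
te_Staging deploy = (2 + 4·6 + 22)/6 = 48/6 = 8; σ²_Staging deploy = ((22−2)/6)² = 11.111
te_Load testing = (3 + 4·8 + 13)/6 = 48/6 = 8; σ²_Load testing = ((13−3)/6)² = 2.778

Forward pass:
ES_API spec = 0; EF_API spec = 4
ES_Backend dev = 0; EF_Backend dev = 10
ES_Frontend dev = 0; EF_Frontend dev = 4
ES_Database migration = 4; EF_Database migration = 4+10 = 14
ES_Unit tests = 4; EF_Unit tests = 4+10 = 14
ES_Integration tests = max(EF_Backend dev=10, EF_Database migration=14) = 14; EF_Integration tests = 14+6 = 20
ES_Code review = 4; EF_Code review = 4+14 = 18
ES_Security audit = 4; EF_Security audit = 4+4 = 8
ES_Staging deploy = max(EF_Integration tests=20, EF_Security audit=8) = 20; EF_Staging deploy = 20+8 = 28
ES_Load testing = max(EF_Unit tests=14, EF_Code review=18, EF_Staging deploy=28) = 28; EF_Load testing = 28+8 = 36
Expected project duration μ = 36 days. Critical path: API spec → Database migration → Integration tests → Staging deploy → Load testing.

Variance along critical path = 2.778 + 1.778 + 1.778 + 11.111 + 2.778 = 20.222
σ = √20.222 = 4.497 days

4.50 days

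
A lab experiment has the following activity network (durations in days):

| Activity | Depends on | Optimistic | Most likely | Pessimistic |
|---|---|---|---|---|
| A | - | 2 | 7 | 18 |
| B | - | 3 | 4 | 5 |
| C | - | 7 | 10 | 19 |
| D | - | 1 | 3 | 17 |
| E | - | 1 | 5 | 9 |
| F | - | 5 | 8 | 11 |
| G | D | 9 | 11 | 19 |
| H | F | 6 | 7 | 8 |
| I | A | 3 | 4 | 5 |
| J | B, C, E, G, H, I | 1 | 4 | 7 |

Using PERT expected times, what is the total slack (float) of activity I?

5 days

te_A = (2 + 4·7 + 18)/6 = 48/6 = 8
te_B = (3 + 4·4 + 5)/6 = 24/6 = 4
te_C = (7 + 4·10 + 19)/6 = 66/6 = 11
te_D = (1 + 4·3 + 17)/6 = 30/6 = 5
te_E = (1 + 4·5 + 9)/6 = 30/6 = 5
te_F = (5 + 4·8 + 11)/6 = 48/6 = 8
te_G = (9 + 4·11 + 19)/6 = 72/6 = 12
te_H = (6 + 4·7 + 8)/6 = 42/6 = 7
te_I = (3 + 4·4 + 5)/6 = 24/6 = 4
te_J = (1 + 4·4 + 7)/6 = 24/6 = 4

Forward pass:
ES_A = 0; EF_A = 8
ES_B = 0; EF_B = 4
ES_C = 0; EF_C = 11
ES_D = 0; EF_D = 5
ES_E = 0; EF_E = 5
ES_F = 0; EF_F = 8
ES_G = 5; EF_G = 5+12 = 17
ES_H = 8; EF_H = 8+7 = 15
ES_I = 8; EF_I = 8+4 = 12
ES_J = max(EF_B=4, EF_C=11, EF_E=5, EF_G=17, EF_H=15, EF_I=12) = 17; EF_J = 17+4 = 21
Expected project duration μ = 21 days. Critical path: D → G → J.

Backward pass:
LF_J = 21; LS_J = 21−4 = 17
LF_I = LS_J = 17; LS_I = 17−4 = 13
LF_H = LS_J = 17; LS_H = 17−7 = 10
LF_G = LS_J = 17; LS_G = 17−12 = 5
LF_F = LS_H = 10; LS_F = 10−8 = 2
LF_E = LS_J = 17; LS_E = 17−5 = 12
LF_D = LS_G = 5; LS_D = 5−5 = 0
LF_C = LS_J = 17; LS_C = 17−11 = 6
LF_B = LS_J = 17; LS_B = 17−4 = 13
LF_A = LS_I = 13; LS_A = 13−8 = 5
Slack_I = LS_I − ES_I = 13 − 8 = 5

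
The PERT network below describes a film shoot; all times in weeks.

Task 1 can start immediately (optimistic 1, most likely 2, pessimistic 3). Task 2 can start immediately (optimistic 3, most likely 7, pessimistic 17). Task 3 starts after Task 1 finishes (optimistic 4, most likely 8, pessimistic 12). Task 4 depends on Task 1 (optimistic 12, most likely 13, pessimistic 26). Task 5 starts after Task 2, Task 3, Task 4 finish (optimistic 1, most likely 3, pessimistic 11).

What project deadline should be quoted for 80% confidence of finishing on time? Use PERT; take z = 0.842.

23.4 weeks

te_Task 1 = (1 + 4·2 + 3)/6 = 12/6 = 2; σ²_Task 1 = ((3−1)/6)² = 0.111
te_Task 2 = (3 + 4·7 + 17)/6 = 48/6 = 8; σ²_Task 2 = ((17−3)/6)² = 5.444
te_Task 3 = (4 + 4·8 + 12)/6 = 48/6 = 8; σ²_Task 3 = ((12−4)/6)² = 1.778
te_Task 4 = (12 + 4·13 + 26)/6 = 90/6 = 15; σ²_Task 4 = ((26−12)/6)² = 5.444
te_Task 5 = (1 + 4·3 + 11)/6 = 24/6 = 4; σ²_Task 5 = ((11−1)/6)² = 2.778

Forward pass:
ES_Task 1 = 0; EF_Task 1 = 2
ES_Task 2 = 0; EF_Task 2 = 8
ES_Task 3 = 2; EF_Task 3 = 2+8 = 10
ES_Task 4 = 2; EF_Task 4 = 2+15 = 17
ES_Task 5 = max(EF_Task 2=8, EF_Task 3=10, EF_Task 4=17) = 17; EF_Task 5 = 17+4 = 21
Expected project duration μ = 21 weeks. Critical path: Task 1 → Task 4 → Task 5.

Variance along critical path = 0.111 + 5.444 + 2.778 = 8.333; σ = 2.887 weeks.
D = μ + z·σ = 21 + 0.842·2.887 = 23.4 weeks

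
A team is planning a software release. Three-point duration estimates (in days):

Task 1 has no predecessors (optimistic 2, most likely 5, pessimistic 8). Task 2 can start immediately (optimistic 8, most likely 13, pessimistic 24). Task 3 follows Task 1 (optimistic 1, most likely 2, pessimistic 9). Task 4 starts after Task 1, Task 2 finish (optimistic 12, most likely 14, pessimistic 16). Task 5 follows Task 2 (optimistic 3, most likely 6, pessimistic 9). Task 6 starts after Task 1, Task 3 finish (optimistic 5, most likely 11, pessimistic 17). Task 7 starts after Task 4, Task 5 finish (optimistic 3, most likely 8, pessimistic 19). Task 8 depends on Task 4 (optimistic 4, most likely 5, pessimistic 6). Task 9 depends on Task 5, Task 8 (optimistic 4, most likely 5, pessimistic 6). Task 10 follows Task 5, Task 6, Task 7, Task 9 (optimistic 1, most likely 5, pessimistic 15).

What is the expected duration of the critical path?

te_Task 1 = (2 + 4·5 + 8)/6 = 30/6 = 5
te_Task 2 = (8 + 4·13 + 24)/6 = 84/6 = 14
te_Task 3 = (1 + 4·2 + 9)/6 = 18/6 = 3
te_Task 4 = (12 + 4·14 + 16)/6 = 84/6 = 14
te_Task 5 = (3 + 4·6 + 9)/6 = 36/6 = 6
te_Task 6 = (5 + 4·11 + 17)/6 = 66/6 = 11
te_Task 7 = (3 + 4·8 + 19)/6 = 54/6 = 9
te_Task 8 = (4 + 4·5 + 6)/6 = 30/6 = 5
te_Task 9 = (4 + 4·5 + 6)/6 = 30/6 = 5
te_Task 10 = (1 + 4·5 + 15)/6 = 36/6 = 6

Forward pass:
ES_Task 1 = 0; EF_Task 1 = 5
ES_Task 2 = 0; EF_Task 2 = 14
ES_Task 3 = 5; EF_Task 3 = 5+3 = 8
ES_Task 4 = max(EF_Task 1=5, EF_Task 2=14) = 14; EF_Task 4 = 14+14 = 28
ES_Task 5 = 14; EF_Task 5 = 14+6 = 20
ES_Task 6 = max(EF_Task 1=5, EF_Task 3=8) = 8; EF_Task 6 = 8+11 = 19
ES_Task 7 = max(EF_Task 4=28, EF_Task 5=20) = 28; EF_Task 7 = 28+9 = 37
ES_Task 8 = 28; EF_Task 8 = 28+5 = 33
ES_Task 9 = max(EF_Task 5=20, EF_Task 8=33) = 33; EF_Task 9 = 33+5 = 38
ES_Task 10 = max(EF_Task 5=20, EF_Task 6=19, EF_Task 7=37, EF_Task 9=38) = 38; EF_Task 10 = 38+6 = 44
Expected project duration μ = 44 days. Critical path: Task 2 → Task 4 → Task 8 → Task 9 → Task 10.

44 days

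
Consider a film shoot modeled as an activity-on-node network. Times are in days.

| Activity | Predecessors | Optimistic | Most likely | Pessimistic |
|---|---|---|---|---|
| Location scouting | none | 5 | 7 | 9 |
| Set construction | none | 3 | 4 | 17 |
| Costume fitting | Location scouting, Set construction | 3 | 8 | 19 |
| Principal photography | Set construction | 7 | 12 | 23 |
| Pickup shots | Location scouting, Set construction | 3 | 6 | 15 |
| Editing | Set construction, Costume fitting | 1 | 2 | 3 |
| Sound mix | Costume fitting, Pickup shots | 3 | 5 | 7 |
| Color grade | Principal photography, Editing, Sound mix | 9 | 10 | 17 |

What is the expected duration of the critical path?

32 days

te_Location scouting = (5 + 4·7 + 9)/6 = 42/6 = 7
te_Set construction = (3 + 4·4 + 17)/6 = 36/6 = 6
te_Costume fitting = (3 + 4·8 + 19)/6 = 54/6 = 9
te_Principal photography = (7 + 4·12 + 23)/6 = 78/6 = 13
te_Pickup shots = (3 + 4·6 + 15)/6 = 42/6 = 7
te_Editing = (1 + 4·2 + 3)/6 = 12/6 = 2
te_Sound mix = (3 + 4·5 + 7)/6 = 30/6 = 5
te_Color grade = (9 + 4·10 + 17)/6 = 66/6 = 11

Forward pass:
ES_Location scouting = 0; EF_Location scouting = 7
ES_Set construction = 0; EF_Set construction = 6
ES_Costume fitting = max(EF_Location scouting=7, EF_Set construction=6) = 7; EF_Costume fitting = 7+9 = 16
ES_Principal photography = 6; EF_Principal photography = 6+13 = 19
ES_Pickup shots = max(EF_Location scouting=7, EF_Set construction=6) = 7; EF_Pickup shots = 7+7 = 14
ES_Editing = max(EF_Set construction=6, EF_Costume fitting=16) = 16; EF_Editing = 16+2 = 18
ES_Sound mix = max(EF_Costume fitting=16, EF_Pickup shots=14) = 16; EF_Sound mix = 16+5 = 21
ES_Color grade = max(EF_Principal photography=19, EF_Editing=18, EF_Sound mix=21) = 21; EF_Color grade = 21+11 = 32
Expected project duration μ = 32 days. Critical path: Location scouting → Costume fitting → Sound mix → Color grade.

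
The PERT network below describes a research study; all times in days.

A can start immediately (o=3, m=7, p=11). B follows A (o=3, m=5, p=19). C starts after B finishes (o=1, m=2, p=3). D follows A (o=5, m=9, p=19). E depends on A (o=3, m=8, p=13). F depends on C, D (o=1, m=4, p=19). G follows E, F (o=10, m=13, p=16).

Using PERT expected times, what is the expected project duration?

te_A = (3 + 4·7 + 11)/6 = 42/6 = 7
te_B = (3 + 4·5 + 19)/6 = 42/6 = 7
te_C = (1 + 4·2 + 3)/6 = 12/6 = 2
te_D = (5 + 4·9 + 19)/6 = 60/6 = 10
te_E = (3 + 4·8 + 13)/6 = 48/6 = 8
te_F = (1 + 4·4 + 19)/6 = 36/6 = 6
te_G = (10 + 4·13 + 16)/6 = 78/6 = 13

Forward pass:
ES_A = 0; EF_A = 7
ES_B = 7; EF_B = 7+7 = 14
ES_C = 14; EF_C = 14+2 = 16
ES_D = 7; EF_D = 7+10 = 17
ES_E = 7; EF_E = 7+8 = 15
ES_F = max(EF_C=16, EF_D=17) = 17; EF_F = 17+6 = 23
ES_G = max(EF_E=15, EF_F=23) = 23; EF_G = 23+13 = 36
Expected project duration μ = 36 days. Critical path: A → D → F → G.

36 days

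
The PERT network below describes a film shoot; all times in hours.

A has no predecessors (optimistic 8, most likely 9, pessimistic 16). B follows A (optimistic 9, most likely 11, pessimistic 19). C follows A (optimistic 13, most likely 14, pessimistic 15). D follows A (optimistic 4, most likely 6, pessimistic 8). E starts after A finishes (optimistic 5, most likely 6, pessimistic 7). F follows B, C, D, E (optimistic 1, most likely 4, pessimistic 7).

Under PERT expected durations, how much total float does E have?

8 hours

te_A = (8 + 4·9 + 16)/6 = 60/6 = 10
te_B = (9 + 4·11 + 19)/6 = 72/6 = 12
te_C = (13 + 4·14 + 15)/6 = 84/6 = 14
te_D = (4 + 4·6 + 8)/6 = 36/6 = 6
te_E = (5 + 4·6 + 7)/6 = 36/6 = 6
te_F = (1 + 4·4 + 7)/6 = 24/6 = 4

Forward pass:
ES_A = 0; EF_A = 10
ES_B = 10; EF_B = 10+12 = 22
ES_C = 10; EF_C = 10+14 = 24
ES_D = 10; EF_D = 10+6 = 16
ES_E = 10; EF_E = 10+6 = 16
ES_F = max(EF_B=22, EF_C=24, EF_D=16, EF_E=16) = 24; EF_F = 24+4 = 28
Expected project duration μ = 28 hours. Critical path: A → C → F.

Backward pass:
LF_F = 28; LS_F = 28−4 = 24
LF_E = LS_F = 24; LS_E = 24−6 = 18
LF_D = LS_F = 24; LS_D = 24−6 = 18
LF_C = LS_F = 24; LS_C = 24−14 = 10
LF_B = LS_F = 24; LS_B = 24−12 = 12
LF_A = min(LS_B=12, LS_C=10, LS_D=18, LS_E=18) = 10; LS_A = 10−10 = 0
Slack_E = LS_E − ES_E = 18 − 10 = 8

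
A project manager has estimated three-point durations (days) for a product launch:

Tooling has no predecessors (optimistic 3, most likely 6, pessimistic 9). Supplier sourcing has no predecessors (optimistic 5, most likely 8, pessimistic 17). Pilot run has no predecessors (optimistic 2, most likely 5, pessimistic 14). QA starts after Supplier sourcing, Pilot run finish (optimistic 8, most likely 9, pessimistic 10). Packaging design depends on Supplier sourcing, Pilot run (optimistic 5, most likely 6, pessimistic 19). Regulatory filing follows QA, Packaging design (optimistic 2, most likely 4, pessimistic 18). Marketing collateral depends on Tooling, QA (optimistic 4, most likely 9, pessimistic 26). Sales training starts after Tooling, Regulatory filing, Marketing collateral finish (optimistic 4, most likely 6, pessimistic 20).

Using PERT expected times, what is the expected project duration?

37 days

te_Tooling = (3 + 4·6 + 9)/6 = 36/6 = 6
te_Supplier sourcing = (5 + 4·8 + 17)/6 = 54/6 = 9
te_Pilot run = (2 + 4·5 + 14)/6 = 36/6 = 6
te_QA = (8 + 4·9 + 10)/6 = 54/6 = 9
te_Packaging design = (5 + 4·6 + 19)/6 = 48/6 = 8
te_Regulatory filing = (2 + 4·4 + 18)/6 = 36/6 = 6
te_Marketing collateral = (4 + 4·9 + 26)/6 = 66/6 = 11
te_Sales training = (4 + 4·6 + 20)/6 = 48/6 = 8

Forward pass:
ES_Tooling = 0; EF_Tooling = 6
ES_Supplier sourcing = 0; EF_Supplier sourcing = 9
ES_Pilot run = 0; EF_Pilot run = 6
ES_QA = max(EF_Supplier sourcing=9, EF_Pilot run=6) = 9; EF_QA = 9+9 = 18
ES_Packaging design = max(EF_Supplier sourcing=9, EF_Pilot run=6) = 9; EF_Packaging design = 9+8 = 17
ES_Regulatory filing = max(EF_QA=18, EF_Packaging design=17) = 18; EF_Regulatory filing = 18+6 = 24
ES_Marketing collateral = max(EF_Tooling=6, EF_QA=18) = 18; EF_Marketing collateral = 18+11 = 29
ES_Sales training = max(EF_Tooling=6, EF_Regulatory filing=24, EF_Marketing collateral=29) = 29; EF_Sales training = 29+8 = 37
Expected project duration μ = 37 days. Critical path: Supplier sourcing → QA → Marketing collateral → Sales training.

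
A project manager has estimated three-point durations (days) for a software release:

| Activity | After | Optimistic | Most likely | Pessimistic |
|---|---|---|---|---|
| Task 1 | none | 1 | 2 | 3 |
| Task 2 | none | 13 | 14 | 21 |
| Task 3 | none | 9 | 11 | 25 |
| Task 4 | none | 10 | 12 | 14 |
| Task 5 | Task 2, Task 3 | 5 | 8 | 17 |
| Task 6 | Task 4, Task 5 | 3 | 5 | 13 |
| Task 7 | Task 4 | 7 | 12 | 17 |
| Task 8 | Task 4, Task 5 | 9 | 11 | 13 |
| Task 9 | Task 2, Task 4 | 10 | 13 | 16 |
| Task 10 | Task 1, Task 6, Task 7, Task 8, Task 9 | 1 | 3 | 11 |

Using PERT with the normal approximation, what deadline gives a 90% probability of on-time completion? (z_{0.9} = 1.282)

te_Task 1 = (1 + 4·2 + 3)/6 = 12/6 = 2; σ²_Task 1 = ((3−1)/6)² = 0.111
te_Task 2 = (13 + 4·14 + 21)/6 = 90/6 = 15; σ²_Task 2 = ((21−13)/6)² = 1.778
te_Task 3 = (9 + 4·11 + 25)/6 = 78/6 = 13; σ²_Task 3 = ((25−9)/6)² = 7.111
te_Task 4 = (10 + 4·12 + 14)/6 = 72/6 = 12; σ²_Task 4 = ((14−10)/6)² = 0.444
te_Task 5 = (5 + 4·8 + 17)/6 = 54/6 = 9; σ²_Task 5 = ((17−5)/6)² = 4.000
te_Task 6 = (3 + 4·5 + 13)/6 = 36/6 = 6; σ²_Task 6 = ((13−3)/6)² = 2.778
te_Task 7 = (7 + 4·12 + 17)/6 = 72/6 = 12; σ²_Task 7 = ((17−7)/6)² = 2.778
te_Task 8 = (9 + 4·11 + 13)/6 = 66/6 = 11; σ²_Task 8 = ((13−9)/6)² = 0.444
te_Task 9 = (10 + 4·13 + 16)/6 = 78/6 = 13; σ²_Task 9 = ((16−10)/6)² = 1.000
te_Task 10 = (1 + 4·3 + 11)/6 = 24/6 = 4; σ²_Task 10 = ((11−1)/6)² = 2.778

Forward pass:
ES_Task 1 = 0; EF_Task 1 = 2
ES_Task 2 = 0; EF_Task 2 = 15
ES_Task 3 = 0; EF_Task 3 = 13
ES_Task 4 = 0; EF_Task 4 = 12
ES_Task 5 = max(EF_Task 2=15, EF_Task 3=13) = 15; EF_Task 5 = 15+9 = 24
ES_Task 6 = max(EF_Task 4=12, EF_Task 5=24) = 24; EF_Task 6 = 24+6 = 30
ES_Task 7 = 12; EF_Task 7 = 12+12 = 24
ES_Task 8 = max(EF_Task 4=12, EF_Task 5=24) = 24; EF_Task 8 = 24+11 = 35
ES_Task 9 = max(EF_Task 2=15, EF_Task 4=12) = 15; EF_Task 9 = 15+13 = 28
ES_Task 10 = max(EF_Task 1=2, EF_Task 6=30, EF_Task 7=24, EF_Task 8=35, EF_Task 9=28) = 35; EF_Task 10 = 35+4 = 39
Expected project duration μ = 39 days. Critical path: Task 2 → Task 5 → Task 8 → Task 10.

Variance along critical path = 1.778 + 4.000 + 0.444 + 2.778 = 9.000; σ = 3.000 days.
D = μ + z·σ = 39 + 1.282·3.000 = 42.8 days

42.8 days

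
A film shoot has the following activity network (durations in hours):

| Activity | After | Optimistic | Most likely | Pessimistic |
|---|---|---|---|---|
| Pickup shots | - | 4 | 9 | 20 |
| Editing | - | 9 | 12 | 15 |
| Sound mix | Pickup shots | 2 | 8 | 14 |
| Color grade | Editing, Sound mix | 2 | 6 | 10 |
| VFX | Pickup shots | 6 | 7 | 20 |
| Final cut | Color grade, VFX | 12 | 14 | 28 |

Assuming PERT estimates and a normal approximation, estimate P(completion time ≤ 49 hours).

0.978

te_Pickup shots = (4 + 4·9 + 20)/6 = 60/6 = 10; σ²_Pickup shots = ((20−4)/6)² = 7.111
te_Editing = (9 + 4·12 + 15)/6 = 72/6 = 12; σ²_Editing = ((15−9)/6)² = 1.000
te_Sound mix = (2 + 4·8 + 14)/6 = 48/6 = 8; σ²_Sound mix = ((14−2)/6)² = 4.000
te_Color grade = (2 + 4·6 + 10)/6 = 36/6 = 6; σ²_Color grade = ((10−2)/6)² = 1.778
te_VFX = (6 + 4·7 + 20)/6 = 54/6 = 9; σ²_VFX = ((20−6)/6)² = 5.444
te_Final cut = (12 + 4·14 + 28)/6 = 96/6 = 16; σ²_Final cut = ((28−12)/6)² = 7.111

Forward pass:
ES_Pickup shots = 0; EF_Pickup shots = 10
ES_Editing = 0; EF_Editing = 12
ES_Sound mix = 10; EF_Sound mix = 10+8 = 18
ES_Color grade = max(EF_Editing=12, EF_Sound mix=18) = 18; EF_Color grade = 18+6 = 24
ES_VFX = 10; EF_VFX = 10+9 = 19
ES_Final cut = max(EF_Color grade=24, EF_VFX=19) = 24; EF_Final cut = 24+16 = 40
Expected project duration μ = 40 hours. Critical path: Pickup shots → Sound mix → Color grade → Final cut.

Variance along critical path = 7.111 + 4.000 + 1.778 + 7.111 = 20.000; σ = √20.000 = 4.472 hours.
Z = (49 − 40) / 4.472 = 2.012
P(T ≤ 49) = Φ(2.012) ≈ 0.978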